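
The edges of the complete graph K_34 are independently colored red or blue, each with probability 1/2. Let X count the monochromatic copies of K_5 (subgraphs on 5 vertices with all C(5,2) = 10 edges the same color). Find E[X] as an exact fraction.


Let X = Σ_S X_S over the C(34, 5) = 278256 subsets S of size 5, where X_S = 1 if the K_5 on S is monochromatic.
For a fixed S, the K_5 on S has C(5, 2) = 10 edges. P[all 10 edges red] = (1/2)^10, and likewise for blue, so P[monochromatic] = 2·(1/2)^10 = 2^{1 − 10} = 1/512.
By linearity: E[X] = C(34, 5) · 2^{1 − 10} = 278256 · 1/512 = 17391/32.
Numerically: E[X] ≈ 543.46875.

E[X] = C(34,5)·2^(1−C(5,2)) = 17391/32 ≈ 543.46875.


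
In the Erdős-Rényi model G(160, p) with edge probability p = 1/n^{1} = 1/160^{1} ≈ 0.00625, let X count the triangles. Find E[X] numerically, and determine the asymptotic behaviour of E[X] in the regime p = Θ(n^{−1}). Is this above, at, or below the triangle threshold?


Number of potential triangles: C(160, 3) = 669920.
Each occurs with probability p³ ≈ (0.00625)³ ≈ 2.441406e-07.
By linearity: E[X] = C(160, 3)·p³ ≈ 669920 · 2.441406e-07 ≈ 0.1636.
Here α = 1, so p = 1/n is exactly at the triangle threshold p ~ 1/n. Asymptotically E[X] → c³/6 = 1³/6 = 1/6 ≈ 0.1667, a bounded constant. In this regime the triangle count is asymptotically Poisson(c³/6).

E[X] ≈ 0.1636; in regime p = Θ(1/n^{1}) E[X] stays bounded (at the triangle threshold p ~ 1/n).


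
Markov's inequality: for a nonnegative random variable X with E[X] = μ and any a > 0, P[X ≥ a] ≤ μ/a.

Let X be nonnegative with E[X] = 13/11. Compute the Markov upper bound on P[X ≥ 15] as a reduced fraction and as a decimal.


μ = E[X] = 13/11, a = 15.
Markov: P[X ≥ 15] ≤ μ/a = (13/11)/15 = 13/165.
Numerically: ≈ 0.0788.
(Since a = 15 > μ = 1.1818, the bound 13/165 is < 1 and informative.)

P[X ≥ 15] ≤ 13/165 ≈ 0.0788.


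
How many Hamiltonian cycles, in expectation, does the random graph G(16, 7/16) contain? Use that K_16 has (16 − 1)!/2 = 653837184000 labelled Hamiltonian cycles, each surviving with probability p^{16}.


K_16 has (16 − 1)!/2 = 653837184000 labelled Hamiltonian cycles.
For each such Hamiltonian cycle H, let X_H = 1 if all 16 edges of H are present in G. Then P[X_H = 1] = p^{16} = (7/16)^{16} = 33232930569601/18446744073709551616.
By linearity of expectation: E[X] = Σ_H E[X_H] = 653837184000 · p^{16} = 653837184000 · 33232930569601/18446744073709551616 = 21219654042671322112875/18014398509481984.
Numerically: E[X] ≈ 1.178e+06.

E[X] = 653837184000 · (7/16)^{16} = 21219654042671322112875/18014398509481984 ≈ 1.178e+06.


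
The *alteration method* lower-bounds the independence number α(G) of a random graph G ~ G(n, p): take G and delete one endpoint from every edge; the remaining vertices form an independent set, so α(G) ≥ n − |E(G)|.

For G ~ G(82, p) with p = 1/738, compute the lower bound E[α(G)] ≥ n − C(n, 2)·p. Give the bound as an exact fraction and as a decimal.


E[|E(G)|] = C(82, 2)·p = 3321 · (1/738) = 9/2.
E[α(G)] ≥ n − E[|E(G)|] = 82 − 9/2 = 155/2.
Numerically: ≈ 77.500.
(This is only a lower bound; the true E[α(G)] may be larger.)

E[α(G)] ≥ 155/2 ≈ 77.500.


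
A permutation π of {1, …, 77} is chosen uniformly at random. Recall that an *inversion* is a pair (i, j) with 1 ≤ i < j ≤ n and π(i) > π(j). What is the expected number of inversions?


Write X = Σ X_I over the C(77, 2) = 2926 pairs i < j, with X_I the indicator of one inversion.
There are 2926 indicators.
For each fixed pair i < j, the values π(i) and π(j) are two distinct elements of {1, …, 77} in uniformly random order; by symmetry P[π(i) > π(j)] = 1/2.
By linearity: E[X] = 2926 · (1/2) = C(77, 2) · (1/2) = 2926/2 = 1463 ≈ 1463.0000.

E[X] = 1463 = 1463.0000.


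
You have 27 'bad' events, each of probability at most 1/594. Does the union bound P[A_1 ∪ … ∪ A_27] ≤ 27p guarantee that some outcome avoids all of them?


Union bound: P[∪_{i=1}^{27} A_i] ≤ Σ_i P[A_i] ≤ 27·p = 27·(1/594) = 1/22.
Numerically: 1/22 ≈ 0.045455.
Is 1/22 < 1? YES.
Since P[∪ A_i] ≤ 1/22 < 1, the complement has P[∩ A_i^c] ≥ 1 − 1/22 = 21/22 > 0, so some outcome avoids every A_i.

27·p = 1/22 ≈ 0.045455; existence CERTIFIED by the union bound.


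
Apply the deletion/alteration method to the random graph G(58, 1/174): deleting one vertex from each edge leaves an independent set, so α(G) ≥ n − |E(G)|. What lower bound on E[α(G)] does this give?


E[|E(G)|] = C(58, 2)·p = 1653 · (1/174) = 19/2.
E[α(G)] ≥ n − E[|E(G)|] = 58 − 19/2 = 97/2.
Numerically: ≈ 48.50000.
(This is only a lower bound; the true E[α(G)] may be larger.)

E[α(G)] ≥ 97/2 ≈ 48.50000.


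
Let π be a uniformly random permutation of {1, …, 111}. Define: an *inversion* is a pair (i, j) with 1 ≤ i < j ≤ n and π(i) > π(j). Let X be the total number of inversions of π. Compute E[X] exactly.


Write X = Σ X_I over the C(111, 2) = 6105 pairs i < j, with X_I the indicator of one inversion.
There are 6105 indicators.
For each fixed pair i < j, the values π(i) and π(j) are two distinct elements of {1, …, 111} in uniformly random order; by symmetry P[π(i) > π(j)] = 1/2.
By linearity: E[X] = 6105 · (1/2) = C(111, 2) · (1/2) = 6105/2 = 6105/2 ≈ 3052.500000.

E[X] = 6105/2 = 3052.500000.


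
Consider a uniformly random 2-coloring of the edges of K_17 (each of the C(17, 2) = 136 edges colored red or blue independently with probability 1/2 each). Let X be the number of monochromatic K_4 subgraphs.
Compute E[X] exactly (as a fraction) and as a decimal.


Let X = Σ_S X_S over the C(17, 4) = 2380 subsets S of size 4, where X_S = 1 if the K_4 on S is monochromatic.
For a fixed S, the K_4 on S has C(4, 2) = 6 edges. P[all 6 edges red] = (1/2)^6, and likewise for blue, so P[monochromatic] = 2·(1/2)^6 = 2^{1 − 6} = 1/32.
Summing: E[X] = C(17, 4) · 2^{1 − 6} = 2380 · 1/32 = 595/8.
Numerically: E[X] ≈ 74.37500.

E[X] = C(17,4)·2^(1−C(4,2)) = 595/8 ≈ 74.37500.


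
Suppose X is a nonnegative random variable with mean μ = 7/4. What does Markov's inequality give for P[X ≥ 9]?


μ = E[X] = 7/4, a = 9.
Markov: P[X ≥ 9] ≤ μ/a = (7/4)/9 = 7/36.
Numerically: ≈ 0.1944.
(Since a = 9 > μ = 1.7500, the bound 7/36 is < 1 and informative.)

P[X ≥ 9] ≤ 7/36 ≈ 0.1944.


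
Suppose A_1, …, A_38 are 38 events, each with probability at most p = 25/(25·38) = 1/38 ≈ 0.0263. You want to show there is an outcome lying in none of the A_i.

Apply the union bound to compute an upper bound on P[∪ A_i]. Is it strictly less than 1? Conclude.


Union bound: P[∪_{i=1}^{38} A_i] ≤ Σ_i P[A_i] ≤ 38·p = 38·(1/38) = 1.
Numerically: 1 ≈ 1.0000.
Is 1 < 1? NO.
Since the bound 1 is ≥ 1, the union bound is uninformative here; it does NOT by itself certify existence.

38·p = 1 ≈ 1.0000; existence NOT certified by the union bound.


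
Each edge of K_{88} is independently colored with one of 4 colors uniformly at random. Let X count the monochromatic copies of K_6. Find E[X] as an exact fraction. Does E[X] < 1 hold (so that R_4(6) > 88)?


E[X] = C(88, 6) · 4^{1 − 15} = 541931236 · 4^{−14} = 541931236/268435456.
As a reduced fraction: E[X] = 135482809/67108864 ≈ 2.018851.
Is E[X] < 1? NO.
Since E[X] ≥ 1, the first-moment bound is inconclusive at n = 88; it does NOT by itself certify R_4(6) > 88.

E[X] = 135482809/67108864 ≈ 2.018851; E[X] ≥ 1; first-moment method inconclusive here.


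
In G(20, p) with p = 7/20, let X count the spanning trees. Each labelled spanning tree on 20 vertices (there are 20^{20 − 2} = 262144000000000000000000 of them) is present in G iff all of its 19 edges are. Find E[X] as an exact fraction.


K_20 has 20^{20 − 2} = 262144000000000000000000 labelled spanning trees.
For each such spanning tree H, let X_H = 1 if all 19 edges of H are present in G. Then P[X_H = 1] = p^{19} = (7/20)^{19} = 11398895185373143/5242880000000000000000000.
Summing the indicators: E[X] = Σ_H E[X_H] = 262144000000000000000000 · p^{19} = 262144000000000000000000 · 11398895185373143/5242880000000000000000000 = 11398895185373143/20.
Numerically: E[X] ≈ 5.69945e+14.

E[X] = 262144000000000000000000 · (7/20)^{19} = 11398895185373143/20 ≈ 5.69945e+14.


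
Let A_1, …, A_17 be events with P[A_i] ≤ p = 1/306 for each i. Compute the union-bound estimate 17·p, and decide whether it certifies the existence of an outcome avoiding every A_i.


Union bound: P[∪_{i=1}^{17} A_i] ≤ Σ_i P[A_i] ≤ 17·p = 17·(1/306) = 1/18.
Numerically: 1/18 ≈ 0.05556.
Is 1/18 < 1? YES.
Since P[∪ A_i] ≤ 1/18 < 1, the complement has P[∩ A_i^c] ≥ 1 − 1/18 = 17/18 > 0, so some outcome avoids every A_i.

17·p = 1/18 ≈ 0.05556; existence CERTIFIED by the union bound.


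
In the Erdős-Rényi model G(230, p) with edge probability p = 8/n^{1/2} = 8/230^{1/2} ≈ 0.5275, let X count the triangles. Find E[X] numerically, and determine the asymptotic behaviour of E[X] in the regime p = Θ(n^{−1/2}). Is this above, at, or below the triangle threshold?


Number of potential triangles: C(230, 3) = 2001460.
Each occurs with probability p³ ≈ (0.5275)³ ≈ 1.467838e-01.
By linearity: E[X] = C(230, 3)·p³ ≈ 2001460 · 1.467838e-01 ≈ 293781.9586.
Since α = 1/2 < 1, p = c/n^{1/2} ≫ 1/n is above the triangle threshold p ~ 1/n. Asymptotically E[X] ~ (c³/6)·n^{3(1−α)} = (8³/6)·n^{1.5} → ∞; triangles are abundant w.h.p.

E[X] ≈ 293781.9586; in regime p = Θ(1/n^{1/2}) E[X] diverges (above the triangle threshold p ~ 1/n).


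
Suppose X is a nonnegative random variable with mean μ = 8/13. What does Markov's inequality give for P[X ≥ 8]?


μ = E[X] = 8/13, a = 8.
Markov: P[X ≥ 8] ≤ μ/a = (8/13)/8 = 1/13.
Numerically: ≈ 0.07692.
(Since a = 8 > μ = 0.61538, the bound 1/13 is < 1 and informative.)

P[X ≥ 8] ≤ 1/13 ≈ 0.07692.


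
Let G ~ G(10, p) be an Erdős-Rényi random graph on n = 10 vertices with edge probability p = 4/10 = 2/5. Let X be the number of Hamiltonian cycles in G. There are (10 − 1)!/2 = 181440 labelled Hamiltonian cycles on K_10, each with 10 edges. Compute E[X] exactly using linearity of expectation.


K_10 has (10 − 1)!/2 = 181440 labelled Hamiltonian cycles.
For each such Hamiltonian cycle H, let X_H = 1 if all 10 edges of H are present in G. Then P[X_H = 1] = p^{10} = (2/5)^{10} = 1024/9765625.
Summing the indicators: E[X] = Σ_H E[X_H] = 181440 · p^{10} = 181440 · 1024/9765625 = 37158912/1953125.
Numerically: E[X] ≈ 19.

E[X] = 181440 · (2/5)^{10} = 37158912/1953125 ≈ 19.


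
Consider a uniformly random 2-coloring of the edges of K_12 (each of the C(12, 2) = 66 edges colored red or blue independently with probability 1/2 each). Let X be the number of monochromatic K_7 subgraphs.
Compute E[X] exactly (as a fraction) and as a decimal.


Let X = Σ_S X_S over the C(12, 7) = 792 subsets S of size 7, where X_S = 1 if the K_7 on S is monochromatic.
For a fixed S, the K_7 on S has C(7, 2) = 21 edges. P[all 21 edges red] = (1/2)^21, and likewise for blue, so P[monochromatic] = 2·(1/2)^21 = 2^{1 − 21} = 1/1048576.
By linearity of expectation: E[X] = C(12, 7) · 2^{1 − 21} = 792 · 1/1048576 = 99/131072.
Numerically: E[X] ≈ 0.0008.

E[X] = C(12,7)·2^(1−C(7,2)) = 99/131072 ≈ 0.0008.


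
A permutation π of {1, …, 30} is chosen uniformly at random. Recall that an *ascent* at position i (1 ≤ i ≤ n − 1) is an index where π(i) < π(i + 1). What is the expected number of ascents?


Write X = Σ X_I over i = 1, …, 29, with X_I the indicator of one ascent.
There are 29 indicators.
For each fixed i, the pair (π(i), π(i+1)) is a uniformly random ordered pair of distinct values from {1, …, 30}; by symmetry P[π(i) < π(i+1)] = 1/2.
By linearity: E[X] = 29 · (1/2) = (30 − 1) · (1/2) = 29/2 ≈ 14.500000.

E[X] = 29/2 = 14.500000.


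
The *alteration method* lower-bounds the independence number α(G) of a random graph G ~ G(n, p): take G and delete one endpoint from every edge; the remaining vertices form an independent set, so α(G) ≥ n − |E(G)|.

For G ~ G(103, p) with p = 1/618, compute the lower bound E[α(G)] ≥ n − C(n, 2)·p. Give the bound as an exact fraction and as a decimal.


E[|E(G)|] = C(103, 2)·p = 5253 · (1/618) = 17/2.
E[α(G)] ≥ n − E[|E(G)|] = 103 − 17/2 = 189/2.
Numerically: ≈ 94.50000.
(This is only a lower bound; the true E[α(G)] may be larger.)

E[α(G)] ≥ 189/2 ≈ 94.50000.


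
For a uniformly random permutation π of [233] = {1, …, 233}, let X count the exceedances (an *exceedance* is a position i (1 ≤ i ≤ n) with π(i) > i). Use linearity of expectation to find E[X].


Write X = Σ_{i=1}^{233} X_i, where X_i = 1_{π(i) > i}.
For each fixed i, π(i) is uniform over {1, …, 233} (marginal of a uniform permutation), so P[π(i) > i] = (n − i)/n. Summing: Σ_{i=1}^{233} (n − i)/n = (0 + 1 + … + 232)/233 = 233(233 − 1)/(2·233) = (233 − 1)/2.
Hence E[X] = Σ_{i=1}^{233} (233 − i)/233 = 116 ≈ 116.000000.

E[X] = 116 = 116.000000.


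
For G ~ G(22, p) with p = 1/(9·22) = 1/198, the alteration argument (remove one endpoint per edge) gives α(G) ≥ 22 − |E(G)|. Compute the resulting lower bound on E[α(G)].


E[|E(G)|] = C(22, 2)·p = 231 · (1/198) = 7/6.
E[α(G)] ≥ n − E[|E(G)|] = 22 − 7/6 = 125/6.
Numerically: ≈ 20.8333.
(This is only a lower bound; the true E[α(G)] may be larger.)

E[α(G)] ≥ 125/6 ≈ 20.8333.


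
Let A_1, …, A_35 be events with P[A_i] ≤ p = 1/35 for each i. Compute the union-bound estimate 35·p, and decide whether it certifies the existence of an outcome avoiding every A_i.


Union bound: P[∪_{i=1}^{35} A_i] ≤ Σ_i P[A_i] ≤ 35·p = 35·(1/35) = 1.
Numerically: 1 ≈ 1.00000.
Is 1 < 1? NO.
Since the bound 1 is ≥ 1, the union bound is uninformative here; it does NOT by itself certify existence.

35·p = 1 ≈ 1.00000; existence NOT certified by the union bound.


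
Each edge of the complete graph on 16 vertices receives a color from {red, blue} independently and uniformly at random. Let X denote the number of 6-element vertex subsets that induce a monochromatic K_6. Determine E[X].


Let X = Σ_S X_S over the C(16, 6) = 8008 subsets S of size 6, where X_S = 1 if the K_6 on S is monochromatic.
For a fixed S, the K_6 on S has C(6, 2) = 15 edges. P[all 15 edges red] = (1/2)^15, and likewise for blue, so P[monochromatic] = 2·(1/2)^15 = 2^{1 − 15} = 1/16384.
By linearity: E[X] = C(16, 6) · 2^{1 − 15} = 8008 · 1/16384 = 1001/2048.
Numerically: E[X] ≈ 0.489.

E[X] = C(16,6)·2^(1−C(6,2)) = 1001/2048 ≈ 0.489.


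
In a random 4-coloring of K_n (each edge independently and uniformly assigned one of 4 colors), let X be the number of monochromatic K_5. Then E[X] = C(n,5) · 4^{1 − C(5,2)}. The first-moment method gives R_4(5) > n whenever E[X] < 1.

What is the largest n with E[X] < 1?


We need C(n, 5) · 4^{1 − 10} < 1, i.e. C(n, 5) < 4^{10 − 1} = 262144.
Check values of n near the boundary:
  n = 31: C(31, 5) = 169911; 169911 < 262144? YES
  n = 32: C(32, 5) = 201376; 201376 < 262144? YES
  n = 33: C(33, 5) = 237336; 237336 < 262144? YES
  n = 34: C(34, 5) = 278256; 278256 < 262144? NO
The largest n with C(n, 5) < 262144 is n = 33 (where E[X] = 29667/32768 ≈ 0.9053650). Hence R_4(5) > 33, i.e. R_4(5) ≥ 34.

Largest n = 33; hence R_4(5) > 33.


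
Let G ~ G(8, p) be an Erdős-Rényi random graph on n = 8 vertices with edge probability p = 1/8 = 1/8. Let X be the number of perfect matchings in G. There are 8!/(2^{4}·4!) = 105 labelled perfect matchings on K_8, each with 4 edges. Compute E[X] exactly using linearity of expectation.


K_8 has 8!/(2^{4}·4!) = 105 labelled perfect matchings.
For each such perfect matching H, let X_H = 1 if all 4 edges of H are present in G. Then P[X_H = 1] = p^{4} = (1/8)^{4} = 1/4096.
By linearity of expectation: E[X] = Σ_H E[X_H] = 105 · p^{4} = 105 · 1/4096 = 105/4096.
Numerically: E[X] ≈ 0.025635.

E[X] = 105 · (1/8)^{4} = 105/4096 ≈ 0.025635.


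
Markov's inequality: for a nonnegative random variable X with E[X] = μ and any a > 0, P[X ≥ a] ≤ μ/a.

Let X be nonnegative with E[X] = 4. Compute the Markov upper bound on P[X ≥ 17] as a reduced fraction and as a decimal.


μ = E[X] = 4, a = 17.
Markov: P[X ≥ 17] ≤ μ/a = (4)/17 = 4/17.
Numerically: ≈ 0.23529.
(Since a = 17 > μ = 4.00000, the bound 4/17 is < 1 and informative.)

P[X ≥ 17] ≤ 4/17 ≈ 0.23529.


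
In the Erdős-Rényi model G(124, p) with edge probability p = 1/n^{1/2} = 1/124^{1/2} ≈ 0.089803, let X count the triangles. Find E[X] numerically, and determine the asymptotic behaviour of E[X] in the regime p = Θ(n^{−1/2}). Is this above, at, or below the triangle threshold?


Number of potential triangles: C(124, 3) = 310124.
Each occurs with probability p³ ≈ (0.089803)³ ≈ 7.2421493e-04.
By linearity: E[X] = C(124, 3)·p³ ≈ 310124 · 7.2421493e-04 ≈ 224.59643.
Since α = 1/2 < 1, p = c/n^{1/2} ≫ 1/n is above the triangle threshold p ~ 1/n. Asymptotically E[X] ~ (c³/6)·n^{3(1−α)} = (1³/6)·n^{1.5} → ∞; triangles are abundant w.h.p.

E[X] ≈ 224.59643; in regime p = Θ(1/n^{1/2}) E[X] diverges (above the triangle threshold p ~ 1/n).


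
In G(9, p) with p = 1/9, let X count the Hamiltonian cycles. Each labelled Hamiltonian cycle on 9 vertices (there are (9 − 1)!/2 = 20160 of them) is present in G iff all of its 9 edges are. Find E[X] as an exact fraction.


K_9 has (9 − 1)!/2 = 20160 labelled Hamiltonian cycles.
For each such Hamiltonian cycle H, let X_H = 1 if all 9 edges of H are present in G. Then P[X_H = 1] = p^{9} = (1/9)^{9} = 1/387420489.
Summing the indicators: E[X] = Σ_H E[X_H] = 20160 · p^{9} = 20160 · 1/387420489 = 2240/43046721.
Numerically: E[X] ≈ 5.2e-05.

E[X] = 20160 · (1/9)^{9} = 2240/43046721 ≈ 5.2e-05.


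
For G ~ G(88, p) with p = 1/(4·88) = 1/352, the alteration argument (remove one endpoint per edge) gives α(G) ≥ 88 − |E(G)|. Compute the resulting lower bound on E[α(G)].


E[|E(G)|] = C(88, 2)·p = 3828 · (1/352) = 87/8.
E[α(G)] ≥ n − E[|E(G)|] = 88 − 87/8 = 617/8.
Numerically: ≈ 77.125.
(This is only a lower bound; the true E[α(G)] may be larger.)

E[α(G)] ≥ 617/8 ≈ 77.125.


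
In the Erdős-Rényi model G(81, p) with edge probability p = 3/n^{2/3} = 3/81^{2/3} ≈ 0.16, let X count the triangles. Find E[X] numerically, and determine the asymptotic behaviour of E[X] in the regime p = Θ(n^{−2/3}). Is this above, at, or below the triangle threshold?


Number of potential triangles: C(81, 3) = 85320.
Each occurs with probability p³ ≈ (0.16)³ ≈ 4.11523e-03.
By linearity: E[X] = C(81, 3)·p³ ≈ 85320 · 4.11523e-03 ≈ 351.111.
Since α = 2/3 < 1, p = c/n^{2/3} ≫ 1/n is above the triangle threshold p ~ 1/n. Asymptotically E[X] ~ (c³/6)·n^{3(1−α)} = (3³/6)·n^{1} → ∞; triangles are abundant w.h.p.

E[X] ≈ 351.111; in regime p = Θ(1/n^{2/3}) E[X] diverges (above the triangle threshold p ~ 1/n).


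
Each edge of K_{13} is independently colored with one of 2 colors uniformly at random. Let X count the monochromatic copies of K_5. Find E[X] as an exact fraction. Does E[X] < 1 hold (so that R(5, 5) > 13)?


E[X] = C(13, 5) · 2^{1 − 10} = 1287 · 2^{−9} = 1287/512.
As a reduced fraction: E[X] = 1287/512 ≈ 2.51367.
Is E[X] < 1? NO.
Since E[X] ≥ 1, the first-moment bound is inconclusive at n = 13; it does NOT by itself certify R(5, 5) > 13.

E[X] = 1287/512 ≈ 2.51367; E[X] ≥ 1; first-moment method inconclusive here.


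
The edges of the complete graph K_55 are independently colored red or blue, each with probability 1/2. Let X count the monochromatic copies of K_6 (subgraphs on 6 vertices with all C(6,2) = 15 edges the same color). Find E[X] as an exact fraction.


Let X = Σ_S X_S over the C(55, 6) = 28989675 subsets S of size 6, where X_S = 1 if the K_6 on S is monochromatic.
For a fixed S, the K_6 on S has C(6, 2) = 15 edges. P[all 15 edges red] = (1/2)^15, and likewise for blue, so P[monochromatic] = 2·(1/2)^15 = 2^{1 − 15} = 1/16384.
By linearity: E[X] = C(55, 6) · 2^{1 − 15} = 28989675 · 1/16384 = 28989675/16384.
Numerically: E[X] ≈ 1769.38934.

E[X] = C(55,6)·2^(1−C(6,2)) = 28989675/16384 ≈ 1769.38934.


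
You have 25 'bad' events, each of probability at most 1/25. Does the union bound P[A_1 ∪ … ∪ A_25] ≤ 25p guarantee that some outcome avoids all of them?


Union bound: P[∪_{i=1}^{25} A_i] ≤ Σ_i P[A_i] ≤ 25·p = 25·(1/25) = 1.
Numerically: 1 ≈ 1.00000.
Is 1 < 1? NO.
Since the bound 1 is ≥ 1, the union bound is uninformative here; it does NOT by itself certify existence.

25·p = 1 ≈ 1.00000; existence NOT certified by the union bound.


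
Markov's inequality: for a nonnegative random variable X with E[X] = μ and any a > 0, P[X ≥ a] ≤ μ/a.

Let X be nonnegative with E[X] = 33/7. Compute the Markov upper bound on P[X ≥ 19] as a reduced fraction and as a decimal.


μ = E[X] = 33/7, a = 19.
Markov: P[X ≥ 19] ≤ μ/a = (33/7)/19 = 33/133.
Numerically: ≈ 0.248120.
(Since a = 19 > μ = 4.714286, the bound 33/133 is < 1 and informative.)

P[X ≥ 19] ≤ 33/133 ≈ 0.248120.


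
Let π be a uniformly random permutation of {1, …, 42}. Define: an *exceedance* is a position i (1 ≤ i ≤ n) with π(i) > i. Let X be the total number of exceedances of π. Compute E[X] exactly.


Write X = Σ_{i=1}^{42} X_i, where X_i = 1_{π(i) > i}.
For each fixed i, π(i) is uniform over {1, …, 42} (marginal of a uniform permutation), so P[π(i) > i] = (n − i)/n. Summing: Σ_{i=1}^{42} (n − i)/n = (0 + 1 + … + 41)/42 = 42(42 − 1)/(2·42) = (42 − 1)/2.
Hence E[X] = Σ_{i=1}^{42} (42 − i)/42 = 41/2 ≈ 20.5000.

E[X] = 41/2 = 20.5000.


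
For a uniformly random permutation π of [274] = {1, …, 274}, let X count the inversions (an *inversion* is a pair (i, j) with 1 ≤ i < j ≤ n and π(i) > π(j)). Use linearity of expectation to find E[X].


Write X = Σ X_I over the C(274, 2) = 37401 pairs i < j, with X_I the indicator of one inversion.
There are 37401 indicators.
For each fixed pair i < j, the values π(i) and π(j) are two distinct elements of {1, …, 274} in uniformly random order; by symmetry P[π(i) > π(j)] = 1/2.
By linearity: E[X] = 37401 · (1/2) = C(274, 2) · (1/2) = 37401/2 = 37401/2 ≈ 18700.50000.

E[X] = 37401/2 = 18700.50000.


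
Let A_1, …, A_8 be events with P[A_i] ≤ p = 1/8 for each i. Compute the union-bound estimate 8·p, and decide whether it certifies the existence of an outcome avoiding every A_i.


Union bound: P[∪_{i=1}^{8} A_i] ≤ Σ_i P[A_i] ≤ 8·p = 8·(1/8) = 1.
Numerically: 1 ≈ 1.000000.
Is 1 < 1? NO.
Since the bound 1 is ≥ 1, the union bound is uninformative here; it does NOT by itself certify existence.

8·p = 1 ≈ 1.000000; existence NOT certified by the union bound.


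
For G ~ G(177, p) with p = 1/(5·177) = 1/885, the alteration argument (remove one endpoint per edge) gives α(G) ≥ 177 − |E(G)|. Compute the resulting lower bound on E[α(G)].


E[|E(G)|] = C(177, 2)·p = 15576 · (1/885) = 88/5.
E[α(G)] ≥ n − E[|E(G)|] = 177 − 88/5 = 797/5.
Numerically: ≈ 159.400000.
(This is only a lower bound; the true E[α(G)] may be larger.)

E[α(G)] ≥ 797/5 ≈ 159.400000.


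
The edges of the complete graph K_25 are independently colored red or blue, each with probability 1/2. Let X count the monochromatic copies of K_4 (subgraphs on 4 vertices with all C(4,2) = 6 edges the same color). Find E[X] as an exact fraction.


Let X = Σ_S X_S over the C(25, 4) = 12650 subsets S of size 4, where X_S = 1 if the K_4 on S is monochromatic.
For a fixed S, the K_4 on S has C(4, 2) = 6 edges. P[all 6 edges red] = (1/2)^6, and likewise for blue, so P[monochromatic] = 2·(1/2)^6 = 2^{1 − 6} = 1/32.
By linearity: E[X] = C(25, 4) · 2^{1 − 6} = 12650 · 1/32 = 6325/16.
Numerically: E[X] ≈ 395.312.

E[X] = C(25,4)·2^(1−C(4,2)) = 6325/16 ≈ 395.312.


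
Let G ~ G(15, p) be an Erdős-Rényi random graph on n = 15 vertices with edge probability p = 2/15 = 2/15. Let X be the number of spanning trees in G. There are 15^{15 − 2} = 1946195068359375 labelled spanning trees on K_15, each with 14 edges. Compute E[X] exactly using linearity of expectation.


K_15 has 15^{15 − 2} = 1946195068359375 labelled spanning trees.
For each such spanning tree H, let X_H = 1 if all 14 edges of H are present in G. Then P[X_H = 1] = p^{14} = (2/15)^{14} = 16384/29192926025390625.
By linearity of expectation: E[X] = Σ_H E[X_H] = 1946195068359375 · p^{14} = 1946195068359375 · 16384/29192926025390625 = 16384/15.
Numerically: E[X] ≈ 1.09e+03.

E[X] = 1946195068359375 · (2/15)^{14} = 16384/15 ≈ 1.09e+03.


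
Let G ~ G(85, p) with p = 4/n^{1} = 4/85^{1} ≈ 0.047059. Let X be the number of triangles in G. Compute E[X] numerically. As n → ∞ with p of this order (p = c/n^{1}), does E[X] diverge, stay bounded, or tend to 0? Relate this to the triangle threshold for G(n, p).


Number of potential triangles: C(85, 3) = 98770.
Each occurs with probability p³ ≈ (0.047059)³ ≈ 1.0421331e-04.
By linearity: E[X] = C(85, 3)·p³ ≈ 98770 · 1.0421331e-04 ≈ 10.29315.
Here α = 1, so p = 4/n is exactly at the triangle threshold p ~ 1/n. Asymptotically E[X] → c³/6 = 4³/6 = 32/3 ≈ 10.66667, a bounded constant. In this regime the triangle count is asymptotically Poisson(c³/6).

E[X] ≈ 10.29315; in regime p = Θ(1/n^{1}) E[X] stays bounded (at the triangle threshold p ~ 1/n).


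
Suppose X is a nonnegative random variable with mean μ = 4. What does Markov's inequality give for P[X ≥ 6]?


μ = E[X] = 4, a = 6.
Markov: P[X ≥ 6] ≤ μ/a = (4)/6 = 2/3.
Numerically: ≈ 0.667.
(Since a = 6 > μ = 4.000, the bound 2/3 is < 1 and informative.)

P[X ≥ 6] ≤ 2/3 ≈ 0.667.


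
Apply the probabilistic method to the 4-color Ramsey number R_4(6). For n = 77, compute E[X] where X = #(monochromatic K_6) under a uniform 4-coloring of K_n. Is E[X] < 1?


E[X] = C(77, 6) · 4^{1 − 15} = 237093780 · 4^{−14} = 237093780/268435456.
As a reduced fraction: E[X] = 59273445/67108864 ≈ 0.883243.
Is E[X] < 1? YES.
Since E[X] < 1, there exists a 4-coloring of K_{77} with no monochromatic K_6; hence R_4(6) > 77.

E[X] = 59273445/67108864 ≈ 0.883243; E[X] < 1, so R_4(6) > 77.


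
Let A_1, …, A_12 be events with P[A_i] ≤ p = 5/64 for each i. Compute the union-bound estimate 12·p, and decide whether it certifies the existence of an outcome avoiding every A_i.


Union bound: P[∪_{i=1}^{12} A_i] ≤ Σ_i P[A_i] ≤ 12·p = 12·(5/64) = 15/16.
Numerically: 15/16 ≈ 0.9375000.
Is 15/16 < 1? YES.
Since P[∪ A_i] ≤ 15/16 < 1, the complement has P[∩ A_i^c] ≥ 1 − 15/16 = 1/16 > 0, so some outcome avoids every A_i.

12·p = 15/16 ≈ 0.9375000; existence CERTIFIED by the union bound.


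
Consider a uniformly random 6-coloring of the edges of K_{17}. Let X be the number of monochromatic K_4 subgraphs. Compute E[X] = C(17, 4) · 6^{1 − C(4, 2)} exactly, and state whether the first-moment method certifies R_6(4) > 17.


E[X] = C(17, 4) · 6^{1 − 6} = 2380 · 6^{−5} = 2380/7776.
As a reduced fraction: E[X] = 595/1944 ≈ 0.3061.
Is E[X] < 1? YES.
Since E[X] < 1, there exists a 6-coloring of K_{17} with no monochromatic K_4; hence R_6(4) > 17.

E[X] = 595/1944 ≈ 0.3061; E[X] < 1, so R_6(4) > 17.


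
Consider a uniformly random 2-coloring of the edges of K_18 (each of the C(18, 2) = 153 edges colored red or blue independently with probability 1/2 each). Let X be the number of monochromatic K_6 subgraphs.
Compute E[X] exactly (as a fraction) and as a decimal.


Let X = Σ_S X_S over the C(18, 6) = 18564 subsets S of size 6, where X_S = 1 if the K_6 on S is monochromatic.
For a fixed S, the K_6 on S has C(6, 2) = 15 edges. P[all 15 edges red] = (1/2)^15, and likewise for blue, so P[monochromatic] = 2·(1/2)^15 = 2^{1 − 15} = 1/16384.
Summing: E[X] = C(18, 6) · 2^{1 − 15} = 18564 · 1/16384 = 4641/4096.
Numerically: E[X] ≈ 1.133.

E[X] = C(18,6)·2^(1−C(6,2)) = 4641/4096 ≈ 1.133.


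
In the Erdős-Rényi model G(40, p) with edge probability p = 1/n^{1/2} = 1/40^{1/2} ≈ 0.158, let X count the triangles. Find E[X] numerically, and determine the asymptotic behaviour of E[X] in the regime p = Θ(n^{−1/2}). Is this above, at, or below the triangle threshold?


Number of potential triangles: C(40, 3) = 9880.
Each occurs with probability p³ ≈ (0.158)³ ≈ 3.95285e-03.
By linearity: E[X] = C(40, 3)·p³ ≈ 9880 · 3.95285e-03 ≈ 39.054.
Since α = 1/2 < 1, p = c/n^{1/2} ≫ 1/n is above the triangle threshold p ~ 1/n. Asymptotically E[X] ~ (c³/6)·n^{3(1−α)} = (1³/6)·n^{1.5} → ∞; triangles are abundant w.h.p.

E[X] ≈ 39.054; in regime p = Θ(1/n^{1/2}) E[X] diverges (above the triangle threshold p ~ 1/n).


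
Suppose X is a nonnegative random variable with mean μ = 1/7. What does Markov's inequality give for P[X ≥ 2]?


μ = E[X] = 1/7, a = 2.
Markov: P[X ≥ 2] ≤ μ/a = (1/7)/2 = 1/14.
Numerically: ≈ 0.07143.
(Since a = 2 > μ = 0.14286, the bound 1/14 is < 1 and informative.)

P[X ≥ 2] ≤ 1/14 ≈ 0.07143.


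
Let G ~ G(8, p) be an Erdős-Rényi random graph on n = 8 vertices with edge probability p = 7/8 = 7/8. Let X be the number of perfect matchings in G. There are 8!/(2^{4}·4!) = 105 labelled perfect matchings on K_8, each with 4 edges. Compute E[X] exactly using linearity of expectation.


K_8 has 8!/(2^{4}·4!) = 105 labelled perfect matchings.
For each such perfect matching H, let X_H = 1 if all 4 edges of H are present in G. Then P[X_H = 1] = p^{4} = (7/8)^{4} = 2401/4096.
By linearity of expectation: E[X] = Σ_H E[X_H] = 105 · p^{4} = 105 · 2401/4096 = 252105/4096.
Numerically: E[X] ≈ 61.549.

E[X] = 105 · (7/8)^{4} = 252105/4096 ≈ 61.549.


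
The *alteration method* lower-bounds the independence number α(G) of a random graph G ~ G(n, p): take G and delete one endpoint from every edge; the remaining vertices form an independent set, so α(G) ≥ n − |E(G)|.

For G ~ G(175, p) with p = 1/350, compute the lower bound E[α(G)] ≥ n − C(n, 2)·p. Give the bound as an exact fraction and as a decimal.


E[|E(G)|] = C(175, 2)·p = 15225 · (1/350) = 87/2.
E[α(G)] ≥ n − E[|E(G)|] = 175 − 87/2 = 263/2.
Numerically: ≈ 131.500000.
(This is only a lower bound; the true E[α(G)] may be larger.)

E[α(G)] ≥ 263/2 ≈ 131.500000.


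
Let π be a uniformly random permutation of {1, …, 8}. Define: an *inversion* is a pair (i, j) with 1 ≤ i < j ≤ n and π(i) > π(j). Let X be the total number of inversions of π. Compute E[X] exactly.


Write X = Σ X_I over the C(8, 2) = 28 pairs i < j, with X_I the indicator of one inversion.
There are 28 indicators.
For each fixed pair i < j, the values π(i) and π(j) are two distinct elements of {1, …, 8} in uniformly random order; by symmetry P[π(i) > π(j)] = 1/2.
By linearity: E[X] = 28 · (1/2) = C(8, 2) · (1/2) = 28/2 = 14 ≈ 14.000.

E[X] = 14 = 14.000.


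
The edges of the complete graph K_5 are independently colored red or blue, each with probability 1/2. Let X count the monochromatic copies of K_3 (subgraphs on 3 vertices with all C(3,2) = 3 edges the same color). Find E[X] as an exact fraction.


Let X = Σ_S X_S over the C(5, 3) = 10 subsets S of size 3, where X_S = 1 if the K_3 on S is monochromatic.
For a fixed S, the K_3 on S has C(3, 2) = 3 edges. P[all 3 edges red] = (1/2)^3, and likewise for blue, so P[monochromatic] = 2·(1/2)^3 = 2^{1 − 3} = 1/4.
By linearity of expectation: E[X] = C(5, 3) · 2^{1 − 3} = 10 · 1/4 = 5/2.
Numerically: E[X] ≈ 2.5000.

E[X] = C(5,3)·2^(1−C(3,2)) = 5/2 ≈ 2.5000.


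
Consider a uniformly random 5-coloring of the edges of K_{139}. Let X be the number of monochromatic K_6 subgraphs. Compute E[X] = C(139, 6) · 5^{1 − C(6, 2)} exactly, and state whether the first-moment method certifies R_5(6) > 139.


E[X] = C(139, 6) · 5^{1 − 15} = 8979650478 · 5^{−14} = 8979650478/6103515625.
As a reduced fraction: E[X] = 8979650478/6103515625 ≈ 1.471.
Is E[X] < 1? NO.
Since E[X] ≥ 1, the first-moment bound is inconclusive at n = 139; it does NOT by itself certify R_5(6) > 139.

E[X] = 8979650478/6103515625 ≈ 1.471; E[X] ≥ 1; first-moment method inconclusive here.


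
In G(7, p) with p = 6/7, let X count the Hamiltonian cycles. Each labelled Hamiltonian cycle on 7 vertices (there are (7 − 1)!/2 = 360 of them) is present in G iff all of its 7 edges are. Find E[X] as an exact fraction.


K_7 has (7 − 1)!/2 = 360 labelled Hamiltonian cycles.
For each such Hamiltonian cycle H, let X_H = 1 if all 7 edges of H are present in G. Then P[X_H = 1] = p^{7} = (6/7)^{7} = 279936/823543.
By linearity: E[X] = Σ_H E[X_H] = 360 · p^{7} = 360 · 279936/823543 = 100776960/823543.
Numerically: E[X] ≈ 122.

E[X] = 360 · (6/7)^{7} = 100776960/823543 ≈ 122.


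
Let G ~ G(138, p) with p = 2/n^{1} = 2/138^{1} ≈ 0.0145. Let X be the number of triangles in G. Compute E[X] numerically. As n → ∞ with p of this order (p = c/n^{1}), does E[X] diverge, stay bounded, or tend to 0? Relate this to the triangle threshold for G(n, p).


Number of potential triangles: C(138, 3) = 428536.
Each occurs with probability p³ ≈ (0.0145)³ ≈ 3.04406e-06.
By linearity: E[X] = C(138, 3)·p³ ≈ 428536 · 3.04406e-06 ≈ 1.304.
Here α = 1, so p = 2/n is exactly at the triangle threshold p ~ 1/n. Asymptotically E[X] → c³/6 = 2³/6 = 4/3 ≈ 1.333, a bounded constant. In this regime the triangle count is asymptotically Poisson(c³/6).

E[X] ≈ 1.304; in regime p = Θ(1/n^{1}) E[X] stays bounded (at the triangle threshold p ~ 1/n).


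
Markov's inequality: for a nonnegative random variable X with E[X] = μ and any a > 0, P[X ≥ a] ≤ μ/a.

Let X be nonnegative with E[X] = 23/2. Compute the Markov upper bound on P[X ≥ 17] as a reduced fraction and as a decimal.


μ = E[X] = 23/2, a = 17.
Markov: P[X ≥ 17] ≤ μ/a = (23/2)/17 = 23/34.
Numerically: ≈ 0.676.
(Since a = 17 > μ = 11.500, the bound 23/34 is < 1 and informative.)

P[X ≥ 17] ≤ 23/34 ≈ 0.676.


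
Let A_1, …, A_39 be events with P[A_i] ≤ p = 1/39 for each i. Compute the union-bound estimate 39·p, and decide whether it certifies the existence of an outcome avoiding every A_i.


Union bound: P[∪_{i=1}^{39} A_i] ≤ Σ_i P[A_i] ≤ 39·p = 39·(1/39) = 1.
Numerically: 1 ≈ 1.000000.
Is 1 < 1? NO.
Since the bound 1 is ≥ 1, the union bound is uninformative here; it does NOT by itself certify existence.

39·p = 1 ≈ 1.000000; existence NOT certified by the union bound.


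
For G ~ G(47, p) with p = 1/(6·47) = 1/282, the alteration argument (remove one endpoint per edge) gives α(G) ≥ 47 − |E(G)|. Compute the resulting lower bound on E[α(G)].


E[|E(G)|] = C(47, 2)·p = 1081 · (1/282) = 23/6.
E[α(G)] ≥ n − E[|E(G)|] = 47 − 23/6 = 259/6.
Numerically: ≈ 43.167.
(This is only a lower bound; the true E[α(G)] may be larger.)

E[α(G)] ≥ 259/6 ≈ 43.167.


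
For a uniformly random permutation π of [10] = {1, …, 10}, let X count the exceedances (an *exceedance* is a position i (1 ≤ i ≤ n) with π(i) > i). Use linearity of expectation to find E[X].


Write X = Σ_{i=1}^{10} X_i, where X_i = 1_{π(i) > i}.
For each fixed i, π(i) is uniform over {1, …, 10} (marginal of a uniform permutation), so P[π(i) > i] = (n − i)/n. Summing: Σ_{i=1}^{10} (n − i)/n = (0 + 1 + … + 9)/10 = 10(10 − 1)/(2·10) = (10 − 1)/2.
Hence E[X] = Σ_{i=1}^{10} (10 − i)/10 = 9/2 ≈ 4.50000.

E[X] = 9/2 = 4.50000.


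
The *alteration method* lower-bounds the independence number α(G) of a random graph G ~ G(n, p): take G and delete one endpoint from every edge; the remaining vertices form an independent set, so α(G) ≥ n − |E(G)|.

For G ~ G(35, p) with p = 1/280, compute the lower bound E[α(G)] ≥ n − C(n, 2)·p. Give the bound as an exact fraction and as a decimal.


E[|E(G)|] = C(35, 2)·p = 595 · (1/280) = 17/8.
E[α(G)] ≥ n − E[|E(G)|] = 35 − 17/8 = 263/8.
Numerically: ≈ 32.875000.
(This is only a lower bound; the true E[α(G)] may be larger.)

E[α(G)] ≥ 263/8 ≈ 32.875000.


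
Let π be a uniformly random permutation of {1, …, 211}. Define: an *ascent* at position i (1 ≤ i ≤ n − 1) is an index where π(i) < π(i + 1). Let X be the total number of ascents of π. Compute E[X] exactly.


Write X = Σ X_I over i = 1, …, 210, with X_I the indicator of one ascent.
There are 210 indicators.
For each fixed i, the pair (π(i), π(i+1)) is a uniformly random ordered pair of distinct values from {1, …, 211}; by symmetry P[π(i) < π(i+1)] = 1/2.
By linearity: E[X] = 210 · (1/2) = (211 − 1) · (1/2) = 105 ≈ 105.000000.

E[X] = 105 = 105.000000.


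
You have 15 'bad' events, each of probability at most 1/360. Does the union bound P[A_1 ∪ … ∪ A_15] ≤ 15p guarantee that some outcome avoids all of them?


Union bound: P[∪_{i=1}^{15} A_i] ≤ Σ_i P[A_i] ≤ 15·p = 15·(1/360) = 1/24.
Numerically: 1/24 ≈ 0.0417.
Is 1/24 < 1? YES.
Since P[∪ A_i] ≤ 1/24 < 1, the complement has P[∩ A_i^c] ≥ 1 − 1/24 = 23/24 > 0, so some outcome avoids every A_i.

15·p = 1/24 ≈ 0.0417; existence CERTIFIED by the union bound.


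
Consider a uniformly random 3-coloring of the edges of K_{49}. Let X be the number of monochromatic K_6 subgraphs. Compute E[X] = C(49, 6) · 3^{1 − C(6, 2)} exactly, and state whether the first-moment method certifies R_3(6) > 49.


E[X] = C(49, 6) · 3^{1 − 15} = 13983816 · 3^{−14} = 13983816/4782969.
As a reduced fraction: E[X] = 4661272/1594323 ≈ 2.92367.
Is E[X] < 1? NO.
Since E[X] ≥ 1, the first-moment bound is inconclusive at n = 49; it does NOT by itself certify R_3(6) > 49.

E[X] = 4661272/1594323 ≈ 2.92367; E[X] ≥ 1; first-moment method inconclusive here.


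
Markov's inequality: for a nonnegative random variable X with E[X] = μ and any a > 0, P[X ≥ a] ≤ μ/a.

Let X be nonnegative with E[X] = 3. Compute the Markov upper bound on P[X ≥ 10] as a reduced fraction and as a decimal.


μ = E[X] = 3, a = 10.
Markov: P[X ≥ 10] ≤ μ/a = (3)/10 = 3/10.
Numerically: ≈ 0.300000.
(Since a = 10 > μ = 3.000000, the bound 3/10 is < 1 and informative.)

P[X ≥ 10] ≤ 3/10 ≈ 0.300000.


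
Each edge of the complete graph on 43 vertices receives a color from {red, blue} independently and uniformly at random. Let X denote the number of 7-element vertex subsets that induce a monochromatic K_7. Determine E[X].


Let X = Σ_S X_S over the C(43, 7) = 32224114 subsets S of size 7, where X_S = 1 if the K_7 on S is monochromatic.
For a fixed S, the K_7 on S has C(7, 2) = 21 edges. P[all 21 edges red] = (1/2)^21, and likewise for blue, so P[monochromatic] = 2·(1/2)^21 = 2^{1 − 21} = 1/1048576.
By linearity: E[X] = C(43, 7) · 2^{1 − 21} = 32224114 · 1/1048576 = 16112057/524288.
Numerically: E[X] ≈ 30.73131.

E[X] = C(43,7)·2^(1−C(7,2)) = 16112057/524288 ≈ 30.73131.


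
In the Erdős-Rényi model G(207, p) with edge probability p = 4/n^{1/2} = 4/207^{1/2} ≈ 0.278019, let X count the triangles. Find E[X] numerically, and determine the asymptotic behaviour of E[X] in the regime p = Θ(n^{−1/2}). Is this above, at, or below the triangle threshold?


Number of potential triangles: C(207, 3) = 1456935.
Each occurs with probability p³ ≈ (0.278019)³ ≈ 2.14894082e-02.
By linearity: E[X] = C(207, 3)·p³ ≈ 1456935 · 2.14894082e-02 ≈ 31308.670953.
Since α = 1/2 < 1, p = c/n^{1/2} ≫ 1/n is above the triangle threshold p ~ 1/n. Asymptotically E[X] ~ (c³/6)·n^{3(1−α)} = (4³/6)·n^{1.5} → ∞; triangles are abundant w.h.p.

E[X] ≈ 31308.670953; in regime p = Θ(1/n^{1/2}) E[X] diverges (above the triangle threshold p ~ 1/n).


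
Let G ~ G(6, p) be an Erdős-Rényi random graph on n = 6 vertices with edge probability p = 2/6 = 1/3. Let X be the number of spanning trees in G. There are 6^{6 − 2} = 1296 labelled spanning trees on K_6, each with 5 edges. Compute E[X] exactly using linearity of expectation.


K_6 has 6^{6 − 2} = 1296 labelled spanning trees.
For each such spanning tree H, let X_H = 1 if all 5 edges of H are present in G. Then P[X_H = 1] = p^{5} = (1/3)^{5} = 1/243.
By linearity of expectation: E[X] = Σ_H E[X_H] = 1296 · p^{5} = 1296 · 1/243 = 16/3.
Numerically: E[X] ≈ 5.33.

E[X] = 1296 · (1/3)^{5} = 16/3 ≈ 5.33.
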